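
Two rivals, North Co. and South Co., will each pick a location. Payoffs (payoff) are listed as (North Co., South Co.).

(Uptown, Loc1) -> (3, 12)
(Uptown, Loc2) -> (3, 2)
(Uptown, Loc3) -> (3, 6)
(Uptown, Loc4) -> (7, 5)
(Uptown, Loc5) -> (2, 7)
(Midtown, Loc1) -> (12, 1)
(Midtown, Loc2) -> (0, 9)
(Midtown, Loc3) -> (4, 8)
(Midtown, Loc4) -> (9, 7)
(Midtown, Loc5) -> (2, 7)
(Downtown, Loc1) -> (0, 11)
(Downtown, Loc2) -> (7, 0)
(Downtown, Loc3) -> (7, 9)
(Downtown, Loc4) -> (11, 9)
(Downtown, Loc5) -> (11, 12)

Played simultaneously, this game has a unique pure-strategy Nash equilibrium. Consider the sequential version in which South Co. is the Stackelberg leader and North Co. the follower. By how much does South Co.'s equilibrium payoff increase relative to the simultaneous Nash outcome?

0

North Co. best-responds to each possible South Co. move:
- Loc1: BR = Midtown, leader payoff 1.
- Loc2: BR = Downtown, leader payoff 0.
- Loc3: BR = Downtown, leader payoff 9.
- Loc4: BR = Downtown, leader payoff 9.
- Loc5: BR = Downtown, leader payoff 12.
South Co.'s induced payoffs are 1, 0, 9, 9, 12, so South Co. commits to Loc5. Subgame-perfect outcome: (Downtown, Loc5) with payoffs (11, 12).
Under simultaneous play:
North Co.'s best replies: Loc1→Midtown; Loc2→Downtown; Loc3→Downtown; Loc4→Downtown; Loc5→Downtown.
South Co.'s best replies: Uptown→Loc1; Midtown→Loc2; Downtown→Loc5.
The unique mutual best reply is (Downtown, Loc5), giving (11, 12).
South Co.'s commitment gain: 12 − 12 = 0.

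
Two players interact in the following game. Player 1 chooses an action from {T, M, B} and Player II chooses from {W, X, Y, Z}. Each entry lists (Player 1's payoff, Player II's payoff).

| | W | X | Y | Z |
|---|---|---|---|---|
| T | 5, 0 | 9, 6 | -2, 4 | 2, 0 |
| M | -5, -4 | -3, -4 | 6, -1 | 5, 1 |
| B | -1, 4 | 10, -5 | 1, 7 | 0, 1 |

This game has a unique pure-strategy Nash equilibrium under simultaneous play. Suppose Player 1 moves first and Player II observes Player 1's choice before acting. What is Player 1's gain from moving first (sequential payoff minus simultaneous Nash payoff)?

4

Solve by backward induction (Player 1 leads).
- T: Player II compares 0, 6, 4, 0 and picks X; Player 1 would get 9.
- M: Player II compares -4, -4, -1, 1 and picks Z; Player 1 would get 5.
- B: Player II compares 4, -5, 7, 1 and picks Y; Player 1 would get 1.
Maximizing over 9, 5, 1, Player 1 chooses T. Subgame-perfect outcome: (T, X) with payoffs (9, 6).
Under simultaneous play:
Player 1's best replies: W→T; X→B; Y→M; Z→M.
Player II's best replies: T→X; M→Z; B→Y.
The unique mutual best reply is (M, Z), giving (5, 1).
Player 1's commitment gain: 9 − 5 = 4.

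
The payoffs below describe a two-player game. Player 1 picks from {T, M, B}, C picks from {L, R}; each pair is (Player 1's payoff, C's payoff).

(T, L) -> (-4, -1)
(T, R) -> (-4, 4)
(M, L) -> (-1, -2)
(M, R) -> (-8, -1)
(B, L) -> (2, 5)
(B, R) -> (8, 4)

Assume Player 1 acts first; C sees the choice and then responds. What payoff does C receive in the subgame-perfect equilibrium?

Work backward from C's decision.
- T: BR = R, leader payoff -4.
- M: BR = R, leader payoff -8.
- B: BR = L, leader payoff 2.
Among -4, -8, 2, the best is 2 at B. Subgame-perfect outcome: (B, L) with payoffs (2, 5).

5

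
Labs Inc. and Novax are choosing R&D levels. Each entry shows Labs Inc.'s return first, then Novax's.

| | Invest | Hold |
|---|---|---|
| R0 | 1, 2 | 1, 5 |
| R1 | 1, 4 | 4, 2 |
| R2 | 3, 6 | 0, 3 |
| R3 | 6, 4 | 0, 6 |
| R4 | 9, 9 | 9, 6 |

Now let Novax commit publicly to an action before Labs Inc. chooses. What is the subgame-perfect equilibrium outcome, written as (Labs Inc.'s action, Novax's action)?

(R4, Invest)

Labs Inc. best-responds to each possible Novax move:
- Invest: Labs Inc. compares 1, 1, 3, 6, 9 and picks R4; Novax would get 9.
- Hold: Labs Inc. compares 1, 4, 0, 0, 9 and picks R4; Novax would get 6.
Maximizing over 9, 6, Novax chooses Invest. Subgame-perfect outcome: (R4, Invest) with payoffs (9, 9).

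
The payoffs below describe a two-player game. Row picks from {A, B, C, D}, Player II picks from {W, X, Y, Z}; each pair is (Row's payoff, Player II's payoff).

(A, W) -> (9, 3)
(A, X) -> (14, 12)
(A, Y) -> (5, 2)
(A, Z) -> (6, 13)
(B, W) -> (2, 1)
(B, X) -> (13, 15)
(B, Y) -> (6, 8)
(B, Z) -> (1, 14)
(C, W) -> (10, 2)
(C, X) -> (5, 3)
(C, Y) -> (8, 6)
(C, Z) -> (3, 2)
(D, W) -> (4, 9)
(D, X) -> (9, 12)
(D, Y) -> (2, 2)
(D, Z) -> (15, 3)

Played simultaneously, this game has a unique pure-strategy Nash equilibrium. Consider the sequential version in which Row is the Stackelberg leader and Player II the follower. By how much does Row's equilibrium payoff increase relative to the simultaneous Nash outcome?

Player II best-responds to each possible Row move:
- A → Player II plays Z (best of 3, 12, 2, 13); Row gets 6.
- B → Player II plays X (best of 1, 15, 8, 14); Row gets 13.
- C → Player II plays Y (best of 2, 3, 6, 2); Row gets 8.
- D → Player II plays X (best of 9, 12, 2, 3); Row gets 9.
Among 6, 13, 8, 9, the best is 13 at B. Subgame-perfect outcome: (B, X) with payoffs (13, 15).
Under simultaneous play:
Row's best replies: W→C; X→A; Y→C; Z→D.
Player II's best replies: A→Z; B→X; C→Y; D→X.
The unique mutual best reply is (C, Y), giving (8, 6).
Row's commitment gain: 13 − 8 = 5.

5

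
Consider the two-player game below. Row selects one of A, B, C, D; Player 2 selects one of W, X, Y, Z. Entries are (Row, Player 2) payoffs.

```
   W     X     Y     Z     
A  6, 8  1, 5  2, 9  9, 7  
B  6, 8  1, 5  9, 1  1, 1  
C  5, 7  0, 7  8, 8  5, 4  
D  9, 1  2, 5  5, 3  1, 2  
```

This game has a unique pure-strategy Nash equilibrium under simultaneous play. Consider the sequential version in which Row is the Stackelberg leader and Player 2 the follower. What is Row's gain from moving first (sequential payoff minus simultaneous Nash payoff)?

6

Backward induction with Row moving first.
- A: BR = Y, leader payoff 2.
- B: BR = W, leader payoff 6.
- C: BR = Y, leader payoff 8.
- D: BR = X, leader payoff 2.
Row's induced payoffs are 2, 6, 8, 2, so Row commits to C. Subgame-perfect outcome: (C, Y) with payoffs (8, 8).
Under simultaneous play:
Row's best replies: W→D; X→D; Y→B; Z→A.
Player 2's best replies: A→Y; B→W; C→Y; D→X.
The unique mutual best reply is (D, X), giving (2, 5).
Row's commitment gain: 8 − 2 = 6.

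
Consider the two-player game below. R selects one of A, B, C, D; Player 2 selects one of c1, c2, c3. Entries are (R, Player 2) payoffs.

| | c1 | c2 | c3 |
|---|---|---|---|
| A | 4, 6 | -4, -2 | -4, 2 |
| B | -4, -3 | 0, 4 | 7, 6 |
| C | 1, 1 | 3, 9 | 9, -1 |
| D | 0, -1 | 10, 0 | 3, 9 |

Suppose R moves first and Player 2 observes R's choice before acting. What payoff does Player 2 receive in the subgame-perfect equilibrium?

Player 2 best-responds to each possible R move:
- A: BR = c1, leader payoff 4.
- B: BR = c3, leader payoff 7.
- C: BR = c2, leader payoff 3.
- D: BR = c3, leader payoff 3.
R's induced payoffs are 4, 7, 3, 3, so R commits to B. Subgame-perfect outcome: (B, c3) with payoffs (7, 6).

6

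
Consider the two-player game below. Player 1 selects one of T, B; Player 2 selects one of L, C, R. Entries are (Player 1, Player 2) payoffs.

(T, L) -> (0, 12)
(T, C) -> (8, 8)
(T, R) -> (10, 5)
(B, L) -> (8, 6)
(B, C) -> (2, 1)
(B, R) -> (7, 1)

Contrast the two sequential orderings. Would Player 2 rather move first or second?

first

If Player 1 leads: Player 2's best replies are T→L, B→L; Player 1's induced payoffs 0, 8; outcome (B, L), payoffs (8, 6).
If Player 2 leads: Player 1's best replies are L→B, C→T, R→T; Player 2's induced payoffs 6, 8, 5; outcome (T, C), payoffs (8, 8).
Player 2 gets 8 moving first and 6 moving second, so Player 2 prefers to move first.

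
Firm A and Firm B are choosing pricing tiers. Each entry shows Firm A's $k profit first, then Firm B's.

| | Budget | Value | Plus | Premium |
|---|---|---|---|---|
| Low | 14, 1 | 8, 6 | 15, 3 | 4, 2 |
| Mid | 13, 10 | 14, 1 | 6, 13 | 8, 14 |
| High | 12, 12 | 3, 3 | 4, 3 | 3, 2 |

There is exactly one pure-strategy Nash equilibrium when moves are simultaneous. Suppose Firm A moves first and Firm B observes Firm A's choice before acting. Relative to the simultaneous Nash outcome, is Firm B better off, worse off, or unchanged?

Work backward from Firm B's decision.
- Low → Firm B plays Value (best of 1, 6, 3, 2); Firm A gets 8.
- Mid → Firm B plays Premium (best of 10, 1, 13, 14); Firm A gets 8.
- High → Firm B plays Budget (best of 12, 3, 3, 2); Firm A gets 12.
Firm A's induced payoffs are 8, 8, 12, so Firm A commits to High. Subgame-perfect outcome: (High, Budget) with payoffs (12, 12).
For the simultaneous game, intersect best replies.
Firm A's best replies: Budget→Low; Value→Mid; Plus→Low; Premium→Mid.
Firm B's best replies: Low→Value; Mid→Premium; High→Budget.
The unique mutual best reply is (Mid, Premium), giving (8, 14).
Firm B earns 12 sequentially versus 14 at the Nash outcome: worse off.

worse off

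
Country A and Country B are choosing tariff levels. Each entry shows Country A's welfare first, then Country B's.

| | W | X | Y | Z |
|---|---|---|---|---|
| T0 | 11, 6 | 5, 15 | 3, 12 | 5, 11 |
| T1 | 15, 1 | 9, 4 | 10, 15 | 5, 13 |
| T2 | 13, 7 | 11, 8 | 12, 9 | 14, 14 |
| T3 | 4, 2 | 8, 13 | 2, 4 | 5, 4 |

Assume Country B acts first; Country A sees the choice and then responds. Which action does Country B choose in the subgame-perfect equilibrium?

Country A best-responds to each possible Country B move:
- W → Country A plays T1 (best of 11, 15, 13, 4); Country B gets 1.
- X → Country A plays T2 (best of 5, 9, 11, 8); Country B gets 8.
- Y → Country A plays T2 (best of 3, 10, 12, 2); Country B gets 9.
- Z → Country A plays T2 (best of 5, 5, 14, 5); Country B gets 14.
Among 1, 8, 9, 14, the best is 14 at Z. Subgame-perfect outcome: (T2, Z) with payoffs (14, 14).

Z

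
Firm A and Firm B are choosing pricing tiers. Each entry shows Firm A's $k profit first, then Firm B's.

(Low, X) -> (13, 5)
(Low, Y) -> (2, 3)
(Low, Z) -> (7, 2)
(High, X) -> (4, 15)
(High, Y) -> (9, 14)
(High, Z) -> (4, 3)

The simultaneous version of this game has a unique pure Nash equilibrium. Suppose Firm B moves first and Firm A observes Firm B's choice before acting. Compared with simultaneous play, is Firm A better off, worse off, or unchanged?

Solve by backward induction (Firm B leads).
- X → Firm A plays Low (best of 13, 4); Firm B gets 5.
- Y → Firm A plays High (best of 2, 9); Firm B gets 14.
- Z → Firm A plays Low (best of 7, 4); Firm B gets 2.
Maximizing over 5, 14, 2, Firm B chooses Y. Subgame-perfect outcome: (High, Y) with payoffs (9, 14).
Under simultaneous play:
Firm A's best replies: X→Low; Y→High; Z→Low.
Firm B's best replies: Low→X; High→X.
Only (Low, X) has each player best-responding; Nash payoffs (13, 5).
Firm A earns 9 sequentially versus 13 at the Nash outcome: worse off.

worse off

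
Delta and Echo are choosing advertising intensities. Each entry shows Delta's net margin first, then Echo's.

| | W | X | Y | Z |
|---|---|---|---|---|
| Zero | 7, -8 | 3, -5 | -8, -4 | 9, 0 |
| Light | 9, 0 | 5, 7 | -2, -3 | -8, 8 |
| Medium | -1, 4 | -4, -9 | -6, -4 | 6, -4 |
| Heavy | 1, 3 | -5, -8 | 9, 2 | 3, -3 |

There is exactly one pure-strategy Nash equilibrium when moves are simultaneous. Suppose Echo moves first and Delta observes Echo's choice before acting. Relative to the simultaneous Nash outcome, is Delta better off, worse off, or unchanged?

Delta best-responds to each possible Echo move:
- W → Delta plays Light (best of 7, 9, -1, 1); Echo gets 0.
- X → Delta plays Light (best of 3, 5, -4, -5); Echo gets 7.
- Y → Delta plays Heavy (best of -8, -2, -6, 9); Echo gets 2.
- Z → Delta plays Zero (best of 9, -8, 6, 3); Echo gets 0.
Among 0, 7, 2, 0, the best is 7 at X. Subgame-perfect outcome: (Light, X) with payoffs (5, 7).
For the simultaneous game, intersect best replies.
Delta's best replies: W→Light; X→Light; Y→Heavy; Z→Zero.
Echo's best replies: Zero→Z; Light→Z; Medium→W; Heavy→W.
Only (Zero, Z) has each player best-responding; Nash payoffs (9, 0).
Delta earns 5 sequentially versus 9 at the Nash outcome: worse off.

worse off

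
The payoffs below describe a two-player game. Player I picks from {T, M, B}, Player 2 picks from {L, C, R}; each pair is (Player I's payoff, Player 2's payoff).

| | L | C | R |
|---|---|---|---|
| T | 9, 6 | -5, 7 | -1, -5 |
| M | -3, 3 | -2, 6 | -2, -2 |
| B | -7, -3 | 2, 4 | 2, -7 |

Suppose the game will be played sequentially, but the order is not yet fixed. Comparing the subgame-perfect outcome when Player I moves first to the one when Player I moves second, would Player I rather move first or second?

If Player I leads: Player 2's best replies are T→C, M→C, B→C; Player I's induced payoffs -5, -2, 2; outcome (B, C), payoffs (2, 4).
If Player 2 leads: Player I's best replies are L→T, C→B, R→B; Player 2's induced payoffs 6, 4, -7; outcome (T, L), payoffs (9, 6).
Player I gets 2 moving first and 9 moving second, so Player I prefers to move second.

second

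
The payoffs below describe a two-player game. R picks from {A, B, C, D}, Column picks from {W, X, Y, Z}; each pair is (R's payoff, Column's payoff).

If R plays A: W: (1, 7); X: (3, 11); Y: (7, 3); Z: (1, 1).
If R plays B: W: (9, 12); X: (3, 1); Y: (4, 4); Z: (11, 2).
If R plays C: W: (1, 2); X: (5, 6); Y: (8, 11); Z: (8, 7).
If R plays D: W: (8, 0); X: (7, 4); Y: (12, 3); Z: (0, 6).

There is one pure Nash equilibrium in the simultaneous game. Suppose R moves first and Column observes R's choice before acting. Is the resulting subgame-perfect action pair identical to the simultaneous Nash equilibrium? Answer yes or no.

Solve by backward induction (R leads).
- A: Column compares 7, 11, 3, 1 and picks X; R would get 3.
- B: Column compares 12, 1, 4, 2 and picks W; R would get 9.
- C: Column compares 2, 6, 11, 7 and picks Y; R would get 8.
- D: Column compares 0, 4, 3, 6 and picks Z; R would get 0.
Maximizing over 3, 9, 8, 0, R chooses B. Subgame-perfect outcome: (B, W) with payoffs (9, 12).
For the simultaneous game, intersect best replies.
R's best replies: W→B; X→D; Y→D; Z→B.
Column's best replies: A→X; B→W; C→Y; D→Z.
The unique mutual best reply is (B, W), giving (9, 12).
Sequential outcome (B, W) coincides with the Nash profile (B, W).

yes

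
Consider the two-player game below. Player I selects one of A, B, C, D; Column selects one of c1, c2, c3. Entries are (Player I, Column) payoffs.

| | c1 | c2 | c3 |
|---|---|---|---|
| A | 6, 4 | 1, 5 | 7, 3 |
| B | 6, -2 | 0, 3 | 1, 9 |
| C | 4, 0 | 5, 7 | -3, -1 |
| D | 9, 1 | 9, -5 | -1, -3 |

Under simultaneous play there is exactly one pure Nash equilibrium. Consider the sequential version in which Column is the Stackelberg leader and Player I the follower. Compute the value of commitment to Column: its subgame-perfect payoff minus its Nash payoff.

Work backward from Player I's decision.
- c1: BR = D, leader payoff 1.
- c2: BR = D, leader payoff -5.
- c3: BR = A, leader payoff 3.
Maximizing over 1, -5, 3, Column chooses c3. Subgame-perfect outcome: (A, c3) with payoffs (7, 3).
Now find the simultaneous Nash equilibrium.
Player I's best replies: c1→D; c2→D; c3→A.
Column's best replies: A→c2; B→c3; C→c2; D→c1.
Only (D, c1) has each player best-responding; Nash payoffs (9, 1).
Column's commitment gain: 3 − 1 = 2.

2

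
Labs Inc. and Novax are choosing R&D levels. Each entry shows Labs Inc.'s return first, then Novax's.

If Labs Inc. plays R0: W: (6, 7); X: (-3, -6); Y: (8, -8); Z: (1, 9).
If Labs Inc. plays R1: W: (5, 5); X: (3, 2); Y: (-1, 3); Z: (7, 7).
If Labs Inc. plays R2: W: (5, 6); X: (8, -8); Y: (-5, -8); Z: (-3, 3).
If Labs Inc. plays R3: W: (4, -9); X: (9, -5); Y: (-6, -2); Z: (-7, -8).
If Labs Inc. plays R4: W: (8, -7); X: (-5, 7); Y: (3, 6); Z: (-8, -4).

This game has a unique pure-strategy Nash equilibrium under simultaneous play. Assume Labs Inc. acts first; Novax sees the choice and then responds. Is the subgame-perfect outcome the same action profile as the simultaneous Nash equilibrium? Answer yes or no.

yes

Backward induction with Labs Inc. moving first.
- R0 → Novax plays Z (best of 7, -6, -8, 9); Labs Inc. gets 1.
- R1 → Novax plays Z (best of 5, 2, 3, 7); Labs Inc. gets 7.
- R2 → Novax plays W (best of 6, -8, -8, 3); Labs Inc. gets 5.
- R3 → Novax plays Y (best of -9, -5, -2, -8); Labs Inc. gets -6.
- R4 → Novax plays X (best of -7, 7, 6, -4); Labs Inc. gets -5.
Among 1, 7, 5, -6, -5, the best is 7 at R1. Subgame-perfect outcome: (R1, Z) with payoffs (7, 7).
Now find the simultaneous Nash equilibrium.
Labs Inc.'s best replies: W→R4; X→R3; Y→R0; Z→R1.
Novax's best replies: R0→Z; R1→Z; R2→W; R3→Y; R4→X.
The unique mutual best reply is (R1, Z), giving (7, 7).
Sequential outcome (R1, Z) coincides with the Nash profile (R1, Z).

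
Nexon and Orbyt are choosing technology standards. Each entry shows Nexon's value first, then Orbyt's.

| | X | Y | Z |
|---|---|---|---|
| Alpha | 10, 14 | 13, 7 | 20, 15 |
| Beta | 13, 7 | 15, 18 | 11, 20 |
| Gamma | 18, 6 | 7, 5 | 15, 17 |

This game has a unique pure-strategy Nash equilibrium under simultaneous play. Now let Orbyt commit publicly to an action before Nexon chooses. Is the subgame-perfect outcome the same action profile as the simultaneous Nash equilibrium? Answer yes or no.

no

Backward induction with Orbyt moving first.
- X: BR = Gamma, leader payoff 6.
- Y: BR = Beta, leader payoff 18.
- Z: BR = Alpha, leader payoff 15.
Orbyt's induced payoffs are 6, 18, 15, so Orbyt commits to Y. Subgame-perfect outcome: (Beta, Y) with payoffs (15, 18).
Now find the simultaneous Nash equilibrium.
Nexon's best replies: X→Gamma; Y→Beta; Z→Alpha.
Orbyt's best replies: Alpha→Z; Beta→Z; Gamma→Z.
Only (Alpha, Z) has each player best-responding; Nash payoffs (20, 15).
Sequential outcome (Beta, Y) differs from the Nash profile (Alpha, Z).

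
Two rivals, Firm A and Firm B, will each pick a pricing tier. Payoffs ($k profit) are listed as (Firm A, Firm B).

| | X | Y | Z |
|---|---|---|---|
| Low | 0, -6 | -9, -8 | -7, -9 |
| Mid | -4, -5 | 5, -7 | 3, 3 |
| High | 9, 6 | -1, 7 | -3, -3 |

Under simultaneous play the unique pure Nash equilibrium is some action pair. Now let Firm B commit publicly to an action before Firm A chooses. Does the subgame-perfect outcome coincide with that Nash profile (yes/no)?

no

Backward induction with Firm B moving first.
- X → Firm A plays High (best of 0, -4, 9); Firm B gets 6.
- Y → Firm A plays Mid (best of -9, 5, -1); Firm B gets -7.
- Z → Firm A plays Mid (best of -7, 3, -3); Firm B gets 3.
Among 6, -7, 3, the best is 6 at X. Subgame-perfect outcome: (High, X) with payoffs (9, 6).
For the simultaneous game, intersect best replies.
Firm A's best replies: X→High; Y→Mid; Z→Mid.
Firm B's best replies: Low→X; Mid→Z; High→Y.
The unique mutual best reply is (Mid, Z), giving (3, 3).
Sequential outcome (High, X) differs from the Nash profile (Mid, Z).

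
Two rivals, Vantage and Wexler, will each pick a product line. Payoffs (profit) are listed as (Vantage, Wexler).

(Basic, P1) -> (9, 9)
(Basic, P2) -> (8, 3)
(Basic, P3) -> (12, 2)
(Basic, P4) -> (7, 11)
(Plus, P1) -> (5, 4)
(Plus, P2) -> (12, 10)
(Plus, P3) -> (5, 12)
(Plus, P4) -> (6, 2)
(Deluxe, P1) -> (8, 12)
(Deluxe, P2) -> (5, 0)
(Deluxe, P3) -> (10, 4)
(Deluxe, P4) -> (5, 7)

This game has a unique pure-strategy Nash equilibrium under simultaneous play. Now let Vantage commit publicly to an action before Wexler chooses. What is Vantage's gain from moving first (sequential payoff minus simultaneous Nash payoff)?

1

Backward induction with Vantage moving first.
- Basic: BR = P4, leader payoff 7.
- Plus: BR = P3, leader payoff 5.
- Deluxe: BR = P1, leader payoff 8.
Among 7, 5, 8, the best is 8 at Deluxe. Subgame-perfect outcome: (Deluxe, P1) with payoffs (8, 12).
Under simultaneous play:
Vantage's best replies: P1→Basic; P2→Plus; P3→Basic; P4→Basic.
Wexler's best replies: Basic→P4; Plus→P3; Deluxe→P1.
Only (Basic, P4) has each player best-responding; Nash payoffs (7, 11).
Vantage's commitment gain: 8 − 7 = 1.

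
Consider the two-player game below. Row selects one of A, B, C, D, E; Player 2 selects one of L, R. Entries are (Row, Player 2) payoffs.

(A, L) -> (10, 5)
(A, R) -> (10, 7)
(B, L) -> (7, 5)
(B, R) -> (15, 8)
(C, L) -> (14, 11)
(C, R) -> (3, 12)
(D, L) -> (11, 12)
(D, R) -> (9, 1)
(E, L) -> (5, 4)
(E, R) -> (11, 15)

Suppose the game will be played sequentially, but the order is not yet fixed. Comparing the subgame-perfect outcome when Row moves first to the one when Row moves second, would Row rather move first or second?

first

If Row leads: Player 2's best replies are A→R, B→R, C→R, D→L, E→R; Row's induced payoffs 10, 15, 3, 11, 11; outcome (B, R), payoffs (15, 8).
If Player 2 leads: Row's best replies are L→C, R→B; Player 2's induced payoffs 11, 8; outcome (C, L), payoffs (14, 11).
Row gets 15 moving first and 14 moving second, so Row prefers to move first.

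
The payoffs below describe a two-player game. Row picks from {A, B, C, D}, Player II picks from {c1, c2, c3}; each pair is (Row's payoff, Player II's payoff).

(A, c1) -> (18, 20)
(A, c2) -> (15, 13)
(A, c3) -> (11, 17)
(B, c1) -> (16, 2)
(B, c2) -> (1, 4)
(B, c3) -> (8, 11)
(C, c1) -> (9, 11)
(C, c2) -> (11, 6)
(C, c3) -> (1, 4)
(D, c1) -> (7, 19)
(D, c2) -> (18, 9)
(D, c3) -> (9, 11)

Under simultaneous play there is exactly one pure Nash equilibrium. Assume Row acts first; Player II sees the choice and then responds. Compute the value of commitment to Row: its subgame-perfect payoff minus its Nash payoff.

Backward induction with Row moving first.
- A: Player II compares 20, 13, 17 and picks c1; Row would get 18.
- B: Player II compares 2, 4, 11 and picks c3; Row would get 8.
- C: Player II compares 11, 6, 4 and picks c1; Row would get 9.
- D: Player II compares 19, 9, 11 and picks c1; Row would get 7.
Among 18, 8, 9, 7, the best is 18 at A. Subgame-perfect outcome: (A, c1) with payoffs (18, 20).
Now find the simultaneous Nash equilibrium.
Row's best replies: c1→A; c2→D; c3→A.
Player II's best replies: A→c1; B→c3; C→c1; D→c1.
Only (A, c1) has each player best-responding; Nash payoffs (18, 20).
Row's commitment gain: 18 − 18 = 0.

0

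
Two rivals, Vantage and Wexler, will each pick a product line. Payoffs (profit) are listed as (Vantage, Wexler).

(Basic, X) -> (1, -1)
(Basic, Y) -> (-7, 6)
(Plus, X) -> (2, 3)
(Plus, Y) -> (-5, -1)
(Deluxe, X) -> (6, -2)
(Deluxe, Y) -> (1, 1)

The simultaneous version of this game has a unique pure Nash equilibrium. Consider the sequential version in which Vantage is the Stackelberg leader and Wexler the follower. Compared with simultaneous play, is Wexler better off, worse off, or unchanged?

better off

Work backward from Wexler's decision.
- Basic: BR = Y, leader payoff -7.
- Plus: BR = X, leader payoff 2.
- Deluxe: BR = Y, leader payoff 1.
Maximizing over -7, 2, 1, Vantage chooses Plus. Subgame-perfect outcome: (Plus, X) with payoffs (2, 3).
Now find the simultaneous Nash equilibrium.
Vantage's best replies: X→Deluxe; Y→Deluxe.
Wexler's best replies: Basic→Y; Plus→X; Deluxe→Y.
Only (Deluxe, Y) has each player best-responding; Nash payoffs (1, 1).
Wexler earns 3 sequentially versus 1 at the Nash outcome: better off.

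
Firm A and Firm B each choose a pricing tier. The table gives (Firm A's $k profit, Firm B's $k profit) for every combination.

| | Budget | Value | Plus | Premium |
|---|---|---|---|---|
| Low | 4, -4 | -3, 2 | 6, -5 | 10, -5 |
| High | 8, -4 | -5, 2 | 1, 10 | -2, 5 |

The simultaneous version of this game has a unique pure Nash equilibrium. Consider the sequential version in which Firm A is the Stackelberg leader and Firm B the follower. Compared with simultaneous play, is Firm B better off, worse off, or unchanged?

better off

Work backward from Firm B's decision.
- Low → Firm B plays Value (best of -4, 2, -5, -5); Firm A gets -3.
- High → Firm B plays Plus (best of -4, 2, 10, 5); Firm A gets 1.
Firm A's induced payoffs are -3, 1, so Firm A commits to High. Subgame-perfect outcome: (High, Plus) with payoffs (1, 10).
For the simultaneous game, intersect best replies.
Firm A's best replies: Budget→High; Value→Low; Plus→Low; Premium→Low.
Firm B's best replies: Low→Value; High→Plus.
The unique mutual best reply is (Low, Value), giving (-3, 2).
Firm B earns 10 sequentially versus 2 at the Nash outcome: better off.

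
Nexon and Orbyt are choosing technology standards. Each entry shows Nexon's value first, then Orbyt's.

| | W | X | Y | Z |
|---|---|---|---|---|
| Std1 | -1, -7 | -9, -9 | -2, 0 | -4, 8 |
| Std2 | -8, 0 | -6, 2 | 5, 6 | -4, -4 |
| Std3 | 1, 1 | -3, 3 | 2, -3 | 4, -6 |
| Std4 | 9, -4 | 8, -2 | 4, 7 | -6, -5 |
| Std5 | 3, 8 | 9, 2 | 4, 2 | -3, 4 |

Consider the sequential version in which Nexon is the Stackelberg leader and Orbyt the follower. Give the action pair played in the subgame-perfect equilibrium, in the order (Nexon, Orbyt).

(Std2, Y)

Solve by backward induction (Nexon leads).
- Std1: Orbyt compares -7, -9, 0, 8 and picks Z; Nexon would get -4.
- Std2: Orbyt compares 0, 2, 6, -4 and picks Y; Nexon would get 5.
- Std3: Orbyt compares 1, 3, -3, -6 and picks X; Nexon would get -3.
- Std4: Orbyt compares -4, -2, 7, -5 and picks Y; Nexon would get 4.
- Std5: Orbyt compares 8, 2, 2, 4 and picks W; Nexon would get 3.
Maximizing over -4, 5, -3, 4, 3, Nexon chooses Std2. Subgame-perfect outcome: (Std2, Y) with payoffs (5, 6).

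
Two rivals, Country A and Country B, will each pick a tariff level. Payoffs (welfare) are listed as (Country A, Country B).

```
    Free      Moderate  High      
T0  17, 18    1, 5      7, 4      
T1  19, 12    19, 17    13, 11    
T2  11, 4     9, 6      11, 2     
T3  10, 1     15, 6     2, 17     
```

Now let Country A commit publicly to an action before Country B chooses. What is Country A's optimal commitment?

Work backward from Country B's decision.
- T0: BR = Free, leader payoff 17.
- T1: BR = Moderate, leader payoff 19.
- T2: BR = Moderate, leader payoff 9.
- T3: BR = High, leader payoff 2.
Country A's induced payoffs are 17, 19, 9, 2, so Country A commits to T1. Subgame-perfect outcome: (T1, Moderate) with payoffs (19, 17).

T1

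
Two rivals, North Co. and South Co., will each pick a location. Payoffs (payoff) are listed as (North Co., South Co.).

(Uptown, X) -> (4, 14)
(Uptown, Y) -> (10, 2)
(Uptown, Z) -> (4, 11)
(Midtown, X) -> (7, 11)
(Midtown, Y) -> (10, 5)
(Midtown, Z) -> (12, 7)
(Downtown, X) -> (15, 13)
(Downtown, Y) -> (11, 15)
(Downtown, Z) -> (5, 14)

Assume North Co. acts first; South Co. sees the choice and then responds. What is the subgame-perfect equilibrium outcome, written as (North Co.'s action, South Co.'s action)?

(Downtown, Y)

South Co. best-responds to each possible North Co. move:
- Uptown → South Co. plays X (best of 14, 2, 11); North Co. gets 4.
- Midtown → South Co. plays X (best of 11, 5, 7); North Co. gets 7.
- Downtown → South Co. plays Y (best of 13, 15, 14); North Co. gets 11.
Maximizing over 4, 7, 11, North Co. chooses Downtown. Subgame-perfect outcome: (Downtown, Y) with payoffs (11, 15).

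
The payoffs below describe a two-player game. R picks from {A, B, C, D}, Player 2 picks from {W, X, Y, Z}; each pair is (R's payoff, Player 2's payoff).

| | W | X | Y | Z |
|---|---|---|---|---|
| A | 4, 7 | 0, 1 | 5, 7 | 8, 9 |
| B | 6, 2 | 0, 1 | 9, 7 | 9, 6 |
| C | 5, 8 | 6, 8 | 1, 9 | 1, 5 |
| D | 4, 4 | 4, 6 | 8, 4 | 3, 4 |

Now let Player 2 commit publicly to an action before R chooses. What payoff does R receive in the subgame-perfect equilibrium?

6

R best-responds to each possible Player 2 move:
- W: BR = B, leader payoff 2.
- X: BR = C, leader payoff 8.
- Y: BR = B, leader payoff 7.
- Z: BR = B, leader payoff 6.
Player 2's induced payoffs are 2, 8, 7, 6, so Player 2 commits to X. Subgame-perfect outcome: (C, X) with payoffs (6, 8).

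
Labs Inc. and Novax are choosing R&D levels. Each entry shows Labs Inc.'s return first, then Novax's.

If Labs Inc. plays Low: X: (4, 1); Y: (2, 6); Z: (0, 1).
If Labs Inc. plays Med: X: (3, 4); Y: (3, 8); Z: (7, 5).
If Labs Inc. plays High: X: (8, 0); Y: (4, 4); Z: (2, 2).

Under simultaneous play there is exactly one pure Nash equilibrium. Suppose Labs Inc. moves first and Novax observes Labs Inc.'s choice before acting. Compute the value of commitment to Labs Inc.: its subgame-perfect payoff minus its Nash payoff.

0

Work backward from Novax's decision.
- Low: BR = Y, leader payoff 2.
- Med: BR = Y, leader payoff 3.
- High: BR = Y, leader payoff 4.
Labs Inc.'s induced payoffs are 2, 3, 4, so Labs Inc. commits to High. Subgame-perfect outcome: (High, Y) with payoffs (4, 4).
Under simultaneous play:
Labs Inc.'s best replies: X→High; Y→High; Z→Med.
Novax's best replies: Low→Y; Med→Y; High→Y.
Only (High, Y) has each player best-responding; Nash payoffs (4, 4).
Labs Inc.'s commitment gain: 4 − 4 = 0.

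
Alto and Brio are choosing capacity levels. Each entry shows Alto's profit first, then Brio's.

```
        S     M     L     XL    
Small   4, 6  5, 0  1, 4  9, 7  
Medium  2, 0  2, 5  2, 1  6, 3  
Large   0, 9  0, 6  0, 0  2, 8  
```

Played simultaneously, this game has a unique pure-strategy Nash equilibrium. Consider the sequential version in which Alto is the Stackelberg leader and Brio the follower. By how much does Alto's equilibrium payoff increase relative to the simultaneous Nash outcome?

Solve by backward induction (Alto leads).
- Small: BR = XL, leader payoff 9.
- Medium: BR = M, leader payoff 2.
- Large: BR = S, leader payoff 0.
Alto's induced payoffs are 9, 2, 0, so Alto commits to Small. Subgame-perfect outcome: (Small, XL) with payoffs (9, 7).
Under simultaneous play:
Alto's best replies: S→Small; M→Small; L→Medium; XL→Small.
Brio's best replies: Small→XL; Medium→M; Large→S.
Only (Small, XL) has each player best-responding; Nash payoffs (9, 7).
Alto's commitment gain: 9 − 9 = 0.

0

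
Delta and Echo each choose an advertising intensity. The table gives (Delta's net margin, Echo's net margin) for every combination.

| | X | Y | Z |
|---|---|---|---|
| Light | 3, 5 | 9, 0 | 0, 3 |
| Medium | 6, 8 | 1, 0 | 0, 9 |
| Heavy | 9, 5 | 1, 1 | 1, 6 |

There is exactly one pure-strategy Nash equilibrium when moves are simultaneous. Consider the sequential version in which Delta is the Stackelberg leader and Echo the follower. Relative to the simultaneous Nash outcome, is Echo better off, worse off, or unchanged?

Echo best-responds to each possible Delta move:
- Light: Echo compares 5, 0, 3 and picks X; Delta would get 3.
- Medium: Echo compares 8, 0, 9 and picks Z; Delta would get 0.
- Heavy: Echo compares 5, 1, 6 and picks Z; Delta would get 1.
Maximizing over 3, 0, 1, Delta chooses Light. Subgame-perfect outcome: (Light, X) with payoffs (3, 5).
Under simultaneous play:
Delta's best replies: X→Heavy; Y→Light; Z→Heavy.
Echo's best replies: Light→X; Medium→Z; Heavy→Z.
The unique mutual best reply is (Heavy, Z), giving (1, 6).
Echo earns 5 sequentially versus 6 at the Nash outcome: worse off.

worse off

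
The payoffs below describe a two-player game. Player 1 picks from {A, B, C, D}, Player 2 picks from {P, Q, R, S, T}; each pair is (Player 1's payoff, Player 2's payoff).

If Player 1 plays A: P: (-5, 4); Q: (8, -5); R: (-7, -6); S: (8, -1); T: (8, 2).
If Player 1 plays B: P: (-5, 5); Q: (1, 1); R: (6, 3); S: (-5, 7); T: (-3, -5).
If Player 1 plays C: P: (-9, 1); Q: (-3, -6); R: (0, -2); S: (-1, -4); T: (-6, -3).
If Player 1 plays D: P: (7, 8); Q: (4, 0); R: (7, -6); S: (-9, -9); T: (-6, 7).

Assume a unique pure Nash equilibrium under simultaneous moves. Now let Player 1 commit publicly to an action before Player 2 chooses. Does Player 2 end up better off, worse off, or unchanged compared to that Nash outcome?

unchanged

Solve by backward induction (Player 1 leads).
- A: BR = P, leader payoff -5.
- B: BR = S, leader payoff -5.
- C: BR = P, leader payoff -9.
- D: BR = P, leader payoff 7.
Among -5, -5, -9, 7, the best is 7 at D. Subgame-perfect outcome: (D, P) with payoffs (7, 8).
For the simultaneous game, intersect best replies.
Player 1's best replies: P→D; Q→A; R→D; S→A; T→A.
Player 2's best replies: A→P; B→S; C→P; D→P.
The unique mutual best reply is (D, P), giving (7, 8).
Player 2 earns 8 sequentially versus 8 at the Nash outcome: unchanged.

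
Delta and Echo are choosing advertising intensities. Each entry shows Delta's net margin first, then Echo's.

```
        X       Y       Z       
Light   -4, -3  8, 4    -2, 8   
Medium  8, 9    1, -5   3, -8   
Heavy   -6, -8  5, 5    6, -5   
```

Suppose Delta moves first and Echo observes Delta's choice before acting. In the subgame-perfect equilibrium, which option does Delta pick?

Echo best-responds to each possible Delta move:
- Light → Echo plays Z (best of -3, 4, 8); Delta gets -2.
- Medium → Echo plays X (best of 9, -5, -8); Delta gets 8.
- Heavy → Echo plays Y (best of -8, 5, -5); Delta gets 5.
Among -2, 8, 5, the best is 8 at Medium. Subgame-perfect outcome: (Medium, X) with payoffs (8, 9).

Medium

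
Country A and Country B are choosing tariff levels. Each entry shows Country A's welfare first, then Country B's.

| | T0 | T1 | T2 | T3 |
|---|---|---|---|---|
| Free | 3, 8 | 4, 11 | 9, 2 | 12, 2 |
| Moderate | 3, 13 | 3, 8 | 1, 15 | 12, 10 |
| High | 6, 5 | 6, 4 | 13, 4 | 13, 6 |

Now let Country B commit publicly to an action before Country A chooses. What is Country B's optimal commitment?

Country A best-responds to each possible Country B move:
- T0 → Country A plays High (best of 3, 3, 6); Country B gets 5.
- T1 → Country A plays High (best of 4, 3, 6); Country B gets 4.
- T2 → Country A plays High (best of 9, 1, 13); Country B gets 4.
- T3 → Country A plays High (best of 12, 12, 13); Country B gets 6.
Among 5, 4, 4, 6, the best is 6 at T3. Subgame-perfect outcome: (High, T3) with payoffs (13, 6).

T3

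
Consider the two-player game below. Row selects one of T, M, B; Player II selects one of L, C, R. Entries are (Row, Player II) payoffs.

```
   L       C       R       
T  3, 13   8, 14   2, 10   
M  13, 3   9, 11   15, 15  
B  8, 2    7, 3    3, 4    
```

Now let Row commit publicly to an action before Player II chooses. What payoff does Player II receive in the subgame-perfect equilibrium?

15

Backward induction with Row moving first.
- T: BR = C, leader payoff 8.
- M: BR = R, leader payoff 15.
- B: BR = R, leader payoff 3.
Among 8, 15, 3, the best is 15 at M. Subgame-perfect outcome: (M, R) with payoffs (15, 15).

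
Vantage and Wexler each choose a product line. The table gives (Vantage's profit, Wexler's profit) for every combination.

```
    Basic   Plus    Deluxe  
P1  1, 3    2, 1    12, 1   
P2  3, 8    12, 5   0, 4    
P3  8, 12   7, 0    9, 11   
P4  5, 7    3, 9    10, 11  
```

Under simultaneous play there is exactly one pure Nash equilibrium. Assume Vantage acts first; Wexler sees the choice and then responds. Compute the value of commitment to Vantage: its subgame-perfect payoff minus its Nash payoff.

Work backward from Wexler's decision.
- P1 → Wexler plays Basic (best of 3, 1, 1); Vantage gets 1.
- P2 → Wexler plays Basic (best of 8, 5, 4); Vantage gets 3.
- P3 → Wexler plays Basic (best of 12, 0, 11); Vantage gets 8.
- P4 → Wexler plays Deluxe (best of 7, 9, 11); Vantage gets 10.
Maximizing over 1, 3, 8, 10, Vantage chooses P4. Subgame-perfect outcome: (P4, Deluxe) with payoffs (10, 11).
Now find the simultaneous Nash equilibrium.
Vantage's best replies: Basic→P3; Plus→P2; Deluxe→P1.
Wexler's best replies: P1→Basic; P2→Basic; P3→Basic; P4→Deluxe.
Only (P3, Basic) has each player best-responding; Nash payoffs (8, 12).
Vantage's commitment gain: 10 − 8 = 2.

2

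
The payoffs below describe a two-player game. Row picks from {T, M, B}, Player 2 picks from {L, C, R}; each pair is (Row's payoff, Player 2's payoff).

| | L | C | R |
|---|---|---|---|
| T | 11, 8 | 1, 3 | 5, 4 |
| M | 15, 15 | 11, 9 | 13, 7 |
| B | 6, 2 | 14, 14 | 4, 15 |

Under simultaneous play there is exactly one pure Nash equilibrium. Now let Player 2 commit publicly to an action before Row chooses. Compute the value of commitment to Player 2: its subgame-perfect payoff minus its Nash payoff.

Work backward from Row's decision.
- L → Row plays M (best of 11, 15, 6); Player 2 gets 15.
- C → Row plays B (best of 1, 11, 14); Player 2 gets 14.
- R → Row plays M (best of 5, 13, 4); Player 2 gets 7.
Maximizing over 15, 14, 7, Player 2 chooses L. Subgame-perfect outcome: (M, L) with payoffs (15, 15).
Now find the simultaneous Nash equilibrium.
Row's best replies: L→M; C→B; R→M.
Player 2's best replies: T→L; M→L; B→R.
The unique mutual best reply is (M, L), giving (15, 15).
Player 2's commitment gain: 15 − 15 = 0.

0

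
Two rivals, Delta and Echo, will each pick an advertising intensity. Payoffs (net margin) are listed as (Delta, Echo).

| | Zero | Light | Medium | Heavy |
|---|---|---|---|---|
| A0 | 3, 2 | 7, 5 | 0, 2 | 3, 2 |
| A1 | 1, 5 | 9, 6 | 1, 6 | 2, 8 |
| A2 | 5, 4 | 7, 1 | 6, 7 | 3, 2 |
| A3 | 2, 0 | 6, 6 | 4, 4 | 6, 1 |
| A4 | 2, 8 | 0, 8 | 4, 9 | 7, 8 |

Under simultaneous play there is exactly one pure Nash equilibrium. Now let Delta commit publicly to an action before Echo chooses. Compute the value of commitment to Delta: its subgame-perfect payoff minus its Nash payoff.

1

Backward induction with Delta moving first.
- A0: BR = Light, leader payoff 7.
- A1: BR = Heavy, leader payoff 2.
- A2: BR = Medium, leader payoff 6.
- A3: BR = Light, leader payoff 6.
- A4: BR = Medium, leader payoff 4.
Maximizing over 7, 2, 6, 6, 4, Delta chooses A0. Subgame-perfect outcome: (A0, Light) with payoffs (7, 5).
Now find the simultaneous Nash equilibrium.
Delta's best replies: Zero→A2; Light→A1; Medium→A2; Heavy→A4.
Echo's best replies: A0→Light; A1→Heavy; A2→Medium; A3→Light; A4→Medium.
Only (A2, Medium) has each player best-responding; Nash payoffs (6, 7).
Delta's commitment gain: 7 − 6 = 1.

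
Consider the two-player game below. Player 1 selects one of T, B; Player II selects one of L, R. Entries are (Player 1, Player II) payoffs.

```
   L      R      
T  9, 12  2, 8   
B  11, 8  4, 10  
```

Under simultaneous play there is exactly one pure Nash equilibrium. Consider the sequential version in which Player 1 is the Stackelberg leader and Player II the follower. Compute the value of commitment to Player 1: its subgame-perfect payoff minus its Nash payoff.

5

Player II best-responds to each possible Player 1 move:
- T: Player II compares 12, 8 and picks L; Player 1 would get 9.
- B: Player II compares 8, 10 and picks R; Player 1 would get 4.
Player 1's induced payoffs are 9, 4, so Player 1 commits to T. Subgame-perfect outcome: (T, L) with payoffs (9, 12).
For the simultaneous game, intersect best replies.
Player 1's best replies: L→B; R→B.
Player II's best replies: T→L; B→R.
The unique mutual best reply is (B, R), giving (4, 10).
Player 1's commitment gain: 9 − 4 = 5.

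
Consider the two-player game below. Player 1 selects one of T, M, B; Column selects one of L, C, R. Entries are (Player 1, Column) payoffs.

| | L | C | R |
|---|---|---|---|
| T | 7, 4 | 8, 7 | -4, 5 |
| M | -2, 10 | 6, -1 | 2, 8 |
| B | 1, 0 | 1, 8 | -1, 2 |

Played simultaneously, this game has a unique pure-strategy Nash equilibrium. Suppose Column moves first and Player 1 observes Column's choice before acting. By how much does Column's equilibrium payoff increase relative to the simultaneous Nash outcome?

1

Backward induction with Column moving first.
- L → Player 1 plays T (best of 7, -2, 1); Column gets 4.
- C → Player 1 plays T (best of 8, 6, 1); Column gets 7.
- R → Player 1 plays M (best of -4, 2, -1); Column gets 8.
Among 4, 7, 8, the best is 8 at R. Subgame-perfect outcome: (M, R) with payoffs (2, 8).
For the simultaneous game, intersect best replies.
Player 1's best replies: L→T; C→T; R→M.
Column's best replies: T→C; M→L; B→C.
The unique mutual best reply is (T, C), giving (8, 7).
Column's commitment gain: 8 − 7 = 1.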